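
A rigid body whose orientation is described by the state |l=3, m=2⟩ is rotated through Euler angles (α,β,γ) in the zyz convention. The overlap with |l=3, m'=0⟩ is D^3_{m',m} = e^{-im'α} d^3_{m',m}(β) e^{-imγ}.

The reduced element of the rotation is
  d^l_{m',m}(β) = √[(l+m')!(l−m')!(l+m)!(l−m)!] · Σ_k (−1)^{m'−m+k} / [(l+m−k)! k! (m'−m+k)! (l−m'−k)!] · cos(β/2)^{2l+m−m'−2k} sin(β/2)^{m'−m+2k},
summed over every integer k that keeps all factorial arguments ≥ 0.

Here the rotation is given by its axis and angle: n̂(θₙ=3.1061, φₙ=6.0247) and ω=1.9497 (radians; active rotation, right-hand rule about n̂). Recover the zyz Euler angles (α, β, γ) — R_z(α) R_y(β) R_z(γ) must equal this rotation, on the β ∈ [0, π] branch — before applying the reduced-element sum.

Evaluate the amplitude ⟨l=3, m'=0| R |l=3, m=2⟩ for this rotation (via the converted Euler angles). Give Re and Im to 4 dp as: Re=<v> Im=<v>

Re=-0.0007 Im=-0.0047

Axis–angle → zyz. n̂ = (sinθₙcosφₙ, sinθₙsinφₙ, cosθₙ) = (+0.034306, -0.009071, -0.999370), ω = 1.9497.
R = I cosω + sinω [n̂]ₓ + (1−cosω) n̂n̂ᵀ gives
  R = [-0.368290, +0.928059, -0.055394; -0.928912, -0.369789, -0.019455; -0.038539, +0.044291, +0.998275]
β = atan2(√(R₁₃²+R₂₃²), R₃₃) = 0.058745; α = atan2(R₂₃, R₁₃) mod 2π = 3.479346; γ = atan2(R₃₂, −R₃₁) mod 2π = 0.854724
First d^3_{0,2}(β=0.0587), then the phase factors e^{-i(0)α} and e^{-i(2)γ}:
c=cos(0.058745/2)=0.999569, s=sin(0.058745/2)=0.029368; N=√[6·6·120·1]=65.726707
The bounds max(0,m−m')=2 and min(l+m,l−m')=3 give 2 terms
  k=2: (−1)^0·65.7267/(12)·0.9996^4·0.0294^2 = +0.004716
  k=3: (−1)^1·65.7267/(12)·0.9996^2·0.0294^4 = -0.000004
d^3_{0,2}(0.0587) = +0.004716 -0.000004 = +0.004712
Phases: e^{-i·(0)·3.4793}=+1.000000+0.000000i, e^{-i·(2)·0.8547}=-0.138208-0.990403i ⇒ D=-0.000651-0.004667i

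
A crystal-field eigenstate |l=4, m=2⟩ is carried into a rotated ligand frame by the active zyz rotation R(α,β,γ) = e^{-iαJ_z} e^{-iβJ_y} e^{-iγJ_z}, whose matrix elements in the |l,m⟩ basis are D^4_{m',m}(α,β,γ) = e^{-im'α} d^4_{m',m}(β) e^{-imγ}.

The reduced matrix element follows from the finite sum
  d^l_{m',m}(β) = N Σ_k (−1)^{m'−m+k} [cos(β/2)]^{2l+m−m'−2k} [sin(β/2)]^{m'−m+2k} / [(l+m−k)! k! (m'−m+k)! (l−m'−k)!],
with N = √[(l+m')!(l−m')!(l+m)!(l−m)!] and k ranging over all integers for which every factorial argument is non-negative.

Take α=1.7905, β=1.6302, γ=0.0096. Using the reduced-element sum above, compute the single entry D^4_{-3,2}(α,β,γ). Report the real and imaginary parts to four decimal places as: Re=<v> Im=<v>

Re=0.2757 Im=-0.3704

Split into d^4_{-3,2}(β=1.6302) × two z-phases.
Half-angle: c=0.685796, s=0.727794. N=√(1·5040·720·2)=2693.993318
k: max(0,(2)−(-3))=5 … min(4+(2),4−(-3))=6
  k=5: (−1)^0·2693.9933/(240)·0.6858^3·0.7278^5 = +0.739286
  k=6: (−1)^1·2693.9933/(720)·0.6858^1·0.7278^7 = -0.277536
d^4_{-3,2}(1.6302) = +0.739286 -0.277536 = +0.461750
Attach z-rotation phases: D = e^{-i(-3)(1.7905)}·(+0.461750)·e^{-i(2)(0.0096)} = +0.275722-0.370392i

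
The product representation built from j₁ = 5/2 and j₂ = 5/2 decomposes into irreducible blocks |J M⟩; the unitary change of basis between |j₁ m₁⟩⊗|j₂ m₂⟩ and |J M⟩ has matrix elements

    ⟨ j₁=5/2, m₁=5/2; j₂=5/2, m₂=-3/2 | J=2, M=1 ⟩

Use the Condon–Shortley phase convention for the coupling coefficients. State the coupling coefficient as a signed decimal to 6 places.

+0.597614  (= +√(5/14))

j₁+j₂−J=3  J+j₁−j₂=2  J−j₁+j₂=2  j₁+j₂+J+1=8
(j₁±m₁, j₂±m₂, J±M) = (5,0,1,4,3,1)
P² = 360/7
sum k=0..0:
  [0] +1/12 = 1/12
S = 1/12
C² = P²·S² = 5/14 ; C = +0.597614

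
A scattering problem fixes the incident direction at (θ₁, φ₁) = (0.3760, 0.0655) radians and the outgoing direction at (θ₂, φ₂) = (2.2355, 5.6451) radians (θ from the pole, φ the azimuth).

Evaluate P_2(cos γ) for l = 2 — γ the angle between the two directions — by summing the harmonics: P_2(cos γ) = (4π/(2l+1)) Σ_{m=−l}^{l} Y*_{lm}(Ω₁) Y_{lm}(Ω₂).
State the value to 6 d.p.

Summing Y*_{l m}(θ₁,φ₁)·Y_{l m}(θ₂,φ₂) over m ∈ [−2, 2]; prefactor 4π/(2·2+1) = 2.513274:
  m=-2: (0.05164 + 0.00680j) × (0.06949 + 0.22900j) = 0.00203 + 0.01230j  (running Σ = 0.00203 + 0.01230j)
  m=-1: (0.26330 + 0.01727j) × (-0.30127 - 0.22342j) = -0.07547 - 0.06403j  (running Σ = -0.07344 - 0.05173j)
  m=0: (0.50320 + 0.00000j) × (0.04460 + 0.00000j) = 0.02244 + 0.00000j  (running Σ = -0.05099 - 0.05173j)
  m=1: (-0.26330 + 0.01727j) × (0.30127 - 0.22342j) = -0.07547 + 0.06403j  (running Σ = -0.12646 + 0.01230j)
  m=2: (0.05164 - 0.00680j) × (0.06949 - 0.22900j) = 0.00203 - 0.01230j  (running Σ = -0.12443 - 0.00000j)
Total Σ_m = -0.12443 - 0.00000j. Multiply by 2.513274: -0.31272 - 0.00000j. P_2(cos γ) = -0.312721

-0.312721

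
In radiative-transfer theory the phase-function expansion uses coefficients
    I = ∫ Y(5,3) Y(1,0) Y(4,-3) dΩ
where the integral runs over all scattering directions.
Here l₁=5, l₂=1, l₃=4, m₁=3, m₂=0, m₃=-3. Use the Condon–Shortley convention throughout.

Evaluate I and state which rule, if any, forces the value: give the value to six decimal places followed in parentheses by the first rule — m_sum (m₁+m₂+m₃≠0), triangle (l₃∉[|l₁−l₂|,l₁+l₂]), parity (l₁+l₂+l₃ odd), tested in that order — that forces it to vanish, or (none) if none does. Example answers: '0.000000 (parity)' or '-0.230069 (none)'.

Rules hold: Σm=0, L=10 even, 4≤4≤6.
N = 11·3·9 = 297
Δ = 2!·8!·0!/11! = 1/495
Racah Σ t=1..1: t=1:−1/576 = -1/576
⇒ 3j(5 1 4; 0 0 0)² = 5/99, sgn -1
Racah Σ t=1..1: t=1:−1/5040 = -1/5040
⇒ 3j(5 1 4; 3 0 -3)² = 16/495, sgn +1
4πI² = N·(3j₀)²·(3jₘ)² = 16/33
I = -1·√(0.484848/4π) = -0.19642560
No selection rule forces the value: the integral is nonzero (none).

-0.196426 (none)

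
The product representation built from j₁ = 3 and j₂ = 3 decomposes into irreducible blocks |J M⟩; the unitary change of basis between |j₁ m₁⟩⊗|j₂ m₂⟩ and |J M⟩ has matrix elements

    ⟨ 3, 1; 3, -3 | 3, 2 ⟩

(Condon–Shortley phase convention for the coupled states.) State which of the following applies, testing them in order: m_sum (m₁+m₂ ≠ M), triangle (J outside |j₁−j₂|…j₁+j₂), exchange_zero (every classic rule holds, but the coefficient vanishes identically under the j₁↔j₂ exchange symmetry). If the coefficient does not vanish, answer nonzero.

m-sum: m₁+m₂ = 1+(-3) = -2, M = 2  ✗ ⇒ coefficient is 0

m_sum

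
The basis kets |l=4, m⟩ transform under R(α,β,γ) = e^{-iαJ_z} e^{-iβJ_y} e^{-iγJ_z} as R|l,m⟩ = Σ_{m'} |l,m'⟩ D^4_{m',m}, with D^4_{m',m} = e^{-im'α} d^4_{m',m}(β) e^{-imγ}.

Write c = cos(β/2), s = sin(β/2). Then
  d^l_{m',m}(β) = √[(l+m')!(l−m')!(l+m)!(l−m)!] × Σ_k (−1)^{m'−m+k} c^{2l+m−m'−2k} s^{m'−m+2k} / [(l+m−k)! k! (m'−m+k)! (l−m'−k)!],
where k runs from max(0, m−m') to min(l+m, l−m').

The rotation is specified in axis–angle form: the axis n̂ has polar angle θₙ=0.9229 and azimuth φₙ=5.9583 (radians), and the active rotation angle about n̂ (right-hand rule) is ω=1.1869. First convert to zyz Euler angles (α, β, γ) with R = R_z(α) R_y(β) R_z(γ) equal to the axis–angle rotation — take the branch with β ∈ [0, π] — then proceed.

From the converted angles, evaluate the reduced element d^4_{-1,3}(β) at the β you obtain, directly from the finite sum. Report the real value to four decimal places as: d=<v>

d=0.2857

Axis–angle → zyz. n̂ = (sinθₙcosφₙ, sinθₙsinφₙ, cosθₙ) = (+0.755643, -0.254516, +0.603510), ω = 1.1869.
R = I cosω + sinω [n̂]ₓ + (1−cosω) n̂n̂ᵀ gives
  R = [+0.731674, -0.679874, +0.049245; +0.439291, +0.415053, -0.796715; +0.521226, +0.604569, +0.602345]
β = atan2(√(R₁₃²+R₂₃²), R₃₃) = 0.924360; α = atan2(R₂₃, R₁₃) mod 2π = 4.774121; γ = atan2(R₃₂, −R₃₁) mod 2π = 2.282299
d^4_{-1,3}(β=0.9244) via the finite sum:
With c≡cos(β/2)=0.895083 and s≡sin(β/2)=0.445900, N=[6·120·5040·1]^{1/2}=1904.940944
Admissible k: 4..5 (factorial args all ≥0)
  k=4: (−1)^0·1904.9409/(144)·0.8951^4·0.4459^4 = +0.335678
  k=5: (−1)^1·1904.9409/(240)·0.8951^2·0.4459^6 = -0.049983
d^4_{-1,3}(0.9244) = +0.335678 -0.049983 = +0.285695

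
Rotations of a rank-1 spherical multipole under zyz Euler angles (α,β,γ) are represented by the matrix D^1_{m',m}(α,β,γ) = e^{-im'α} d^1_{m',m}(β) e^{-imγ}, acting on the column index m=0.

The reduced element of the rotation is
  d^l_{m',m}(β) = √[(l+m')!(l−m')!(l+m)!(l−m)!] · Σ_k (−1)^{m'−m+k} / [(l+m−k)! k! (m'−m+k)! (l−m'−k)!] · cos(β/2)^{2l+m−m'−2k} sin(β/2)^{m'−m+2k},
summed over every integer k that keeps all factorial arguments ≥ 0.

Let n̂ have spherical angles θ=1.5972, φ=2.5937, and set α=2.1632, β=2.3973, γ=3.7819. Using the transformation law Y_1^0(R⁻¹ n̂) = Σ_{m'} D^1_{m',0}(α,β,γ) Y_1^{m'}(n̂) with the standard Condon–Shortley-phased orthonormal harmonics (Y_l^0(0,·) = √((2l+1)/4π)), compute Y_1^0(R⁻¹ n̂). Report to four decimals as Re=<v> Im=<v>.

Re=0.3102 Im=0.0000

Need the full column D^1_{m',0} for m'=−1..1 at α=2.1632, β=2.3973, γ=3.7819.
cos(β/2)=0.363616, sin(β/2)=0.931549
d^1_{-1,0}: single k=1 term ⇒ +0.479031;  D = -0.267470+0.397404i
d^1_{0,0}: k∈[0..1] ⇒ +0.132216 -0.867784 = -0.735567;  D = -0.735567+0.000000i
d^1_{1,0}: single k=0 term ⇒ -0.479031;  D = +0.267470+0.397404i
Y_1^{m'}(θ=1.5972,φ=2.5937) and Σ D·Y over m':
  (-0.2675+0.3974i)·(-0.2948-0.1799i)  (-0.7356+0.0000i)·(-0.0129+0.0000i)  (+0.2675+0.3974i)·(+0.2948-0.1799i)
Y_1^0(R⁻¹ n̂) = +0.310186+0.000000i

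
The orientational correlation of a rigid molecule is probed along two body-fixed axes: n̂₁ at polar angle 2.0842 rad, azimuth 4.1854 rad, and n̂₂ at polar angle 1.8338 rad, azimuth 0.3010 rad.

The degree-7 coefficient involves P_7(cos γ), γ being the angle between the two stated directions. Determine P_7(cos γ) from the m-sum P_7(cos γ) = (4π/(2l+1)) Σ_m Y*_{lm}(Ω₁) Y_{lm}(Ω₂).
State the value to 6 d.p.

Addition theorem: P_7(cos γ) = (4π/15) Σ_m Y*_{lm}(Ω₁) Y_{lm}(Ω₂), m = −7…7:
  [-7]  conj(Y_{7,-7})(Ω₁) = -0.09903 - 0.16249j ; Y_{7,-7}(Ω₂) = -0.19996 - 0.33647j ; Δ = -0.03487 + 0.06581j
  [-6]  conj(Y_{7,-6})(Ω₁) = -0.40136 + 0.00817j ; Y_{7,-6}(Ω₂) = 0.09189 + 0.38345j ; Δ = -0.04001 - 0.15315j
  [-5]  conj(Y_{7,-5})(Ω₁) = -0.19073 + 0.34367j ; Y_{7,-5}(Ω₂) = -0.00246 + 0.03729j ; Δ = -0.01235 - 0.00796j
  [-4]  conj(Y_{7,-4})(Ω₁) = 0.01443 + 0.02423j ; Y_{7,-4}(Ω₂) = 0.12619 - 0.32846j ; Δ = 0.00978 - 0.00168j
  [-3]  conj(Y_{7,-3})(Ω₁) = -0.33633 + 0.00342j ; Y_{7,-3}(Ω₂) = -0.04982 + 0.06317j ; Δ = 0.01654 - 0.02142j
  [-2]  conj(Y_{7,-2})(Ω₁) = -0.09259 + 0.16290j ; Y_{7,-2}(Ω₂) = -0.25690 + 0.17651j ; Δ = -0.00497 - 0.05819j
  [-1]  conj(Y_{7,-1})(Ω₁) = -0.13385 - 0.23004j ; Y_{7,-1}(Ω₂) = 0.11756 - 0.03650j ; Δ = -0.02413 - 0.02216j
  [+0]  conj(Y_{7,0})(Ω₁) = -0.22411 + 0.00000j ; Y_{7,0}(Ω₂) = 0.29722 + 0.00000j ; Δ = -0.06661 + 0.00000j
  [+1]  conj(Y_{7,1})(Ω₁) = 0.13385 - 0.23004j ; Y_{7,1}(Ω₂) = -0.11756 - 0.03650j ; Δ = -0.02413 + 0.02216j
  [+2]  conj(Y_{7,2})(Ω₁) = -0.09259 - 0.16290j ; Y_{7,2}(Ω₂) = -0.25690 - 0.17651j ; Δ = -0.00497 + 0.05819j
  [+3]  conj(Y_{7,3})(Ω₁) = 0.33633 + 0.00342j ; Y_{7,3}(Ω₂) = 0.04982 + 0.06317j ; Δ = 0.01654 + 0.02142j
  [+4]  conj(Y_{7,4})(Ω₁) = 0.01443 - 0.02423j ; Y_{7,4}(Ω₂) = 0.12619 + 0.32846j ; Δ = 0.00978 + 0.00168j
  [+5]  conj(Y_{7,5})(Ω₁) = 0.19073 + 0.34367j ; Y_{7,5}(Ω₂) = 0.00246 + 0.03729j ; Δ = -0.01235 + 0.00796j
  [+6]  conj(Y_{7,6})(Ω₁) = -0.40136 - 0.00817j ; Y_{7,6}(Ω₂) = 0.09189 - 0.38345j ; Δ = -0.04001 + 0.15315j
  [+7]  conj(Y_{7,7})(Ω₁) = 0.09903 - 0.16249j ; Y_{7,7}(Ω₂) = 0.19996 - 0.33647j ; Δ = -0.03487 - 0.06581j
Σ over m = -0.24663 - 0.00000j; ×(4π/15) → -0.20662 - 0.00000j. Real part: -0.206616

-0.206616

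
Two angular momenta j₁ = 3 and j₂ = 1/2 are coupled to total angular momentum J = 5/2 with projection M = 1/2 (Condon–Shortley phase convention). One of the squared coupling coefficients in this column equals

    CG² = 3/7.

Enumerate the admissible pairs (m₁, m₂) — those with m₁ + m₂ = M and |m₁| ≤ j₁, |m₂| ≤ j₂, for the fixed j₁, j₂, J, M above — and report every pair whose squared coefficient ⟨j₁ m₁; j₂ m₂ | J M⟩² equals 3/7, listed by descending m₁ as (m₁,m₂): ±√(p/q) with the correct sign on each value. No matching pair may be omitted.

Admissible pairs with m₁+m₂ = M = 1/2: (0,1/2), (1,-1/2)
  (m₁,m₂)=(1,-1/2): CG² = 4/7, CG = +√(4/7)
  (m₁,m₂)=(0,1/2): CG² = 3/7, CG = −√(3/7)   ← matches the target
Pairs with CG² = 3/7: (0,1/2): −√(3/7)

(0,1/2): −√(3/7)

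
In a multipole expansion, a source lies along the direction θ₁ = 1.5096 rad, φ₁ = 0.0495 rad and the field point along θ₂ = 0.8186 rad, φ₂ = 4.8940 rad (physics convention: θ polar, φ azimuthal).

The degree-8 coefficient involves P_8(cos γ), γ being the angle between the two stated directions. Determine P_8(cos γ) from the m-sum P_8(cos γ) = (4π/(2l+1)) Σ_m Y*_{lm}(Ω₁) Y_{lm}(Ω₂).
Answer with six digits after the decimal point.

Addition theorem: P_8(cos γ) = (4π/17) Σ_m Y*_{lm}(Ω₁) Y_{lm}(Ω₂), m = −8…8:
  [-8]  conj(Y_{8,-8})(Ω₁) = 0.46847 + 0.19586j ; Y_{8,-8}(Ω₂) = 0.00490 - 0.04136j ; Δ = 0.01040 - 0.01842j
  [-7]  conj(Y_{8,-7})(Ω₁) = 0.11705 + 0.04226j ; Y_{8,-7}(Ω₂) = -0.14896 - 0.04600j ; Δ = -0.01549 - 0.01168j
  [-6]  conj(Y_{8,-6})(Ω₁) = -0.33594 - 0.10282j ; Y_{8,-6}(Ω₂) = -0.15848 + 0.30358j ; Δ = 0.08445 - 0.08569j
  [-5]  conj(Y_{8,-5})(Ω₁) = -0.14062 - 0.03553j ; Y_{8,-5}(Ω₂) = 0.36386 + 0.28400j ; Δ = -0.04107 - 0.05286j
  [-4]  conj(Y_{8,-4})(Ω₁) = 0.29749 + 0.05969j ; Y_{8,-4}(Ω₂) = 0.21766 - 0.19340j ; Δ = 0.07629 - 0.04454j
  [-3]  conj(Y_{8,-3})(Ω₁) = 0.15253 + 0.02282j ; Y_{8,-3}(Ω₂) = 0.07687 + 0.12685j ; Δ = 0.00883 + 0.02110j
  [-2]  conj(Y_{8,-2})(Ω₁) = -0.28094 - 0.02790j ; Y_{8,-2}(Ω₂) = 0.35531 - 0.13505j ; Δ = -0.10359 + 0.02803j
  [-1]  conj(Y_{8,-1})(Ω₁) = -0.15783 - 0.00782j ; Y_{8,-1}(Ω₂) = -0.00470 - 0.02560j ; Δ = 0.00054 + 0.00408j
  [+0]  conj(Y_{8,0})(Ω₁) = 0.27609 + 0.00000j ; Y_{8,0}(Ω₂) = 0.36906 + 0.00000j ; Δ = 0.10189 + 0.00000j
  [+1]  conj(Y_{8,1})(Ω₁) = 0.15783 - 0.00782j ; Y_{8,1}(Ω₂) = 0.00470 - 0.02560j ; Δ = 0.00054 - 0.00408j
  [+2]  conj(Y_{8,2})(Ω₁) = -0.28094 + 0.02790j ; Y_{8,2}(Ω₂) = 0.35531 + 0.13505j ; Δ = -0.10359 - 0.02803j
  [+3]  conj(Y_{8,3})(Ω₁) = -0.15253 + 0.02282j ; Y_{8,3}(Ω₂) = -0.07687 + 0.12685j ; Δ = 0.00883 - 0.02110j
  [+4]  conj(Y_{8,4})(Ω₁) = 0.29749 - 0.05969j ; Y_{8,4}(Ω₂) = 0.21766 + 0.19340j ; Δ = 0.07629 + 0.04454j
  [+5]  conj(Y_{8,5})(Ω₁) = 0.14062 - 0.03553j ; Y_{8,5}(Ω₂) = -0.36386 + 0.28400j ; Δ = -0.04107 + 0.05286j
  [+6]  conj(Y_{8,6})(Ω₁) = -0.33594 + 0.10282j ; Y_{8,6}(Ω₂) = -0.15848 - 0.30358j ; Δ = 0.08445 + 0.08569j
  [+7]  conj(Y_{8,7})(Ω₁) = -0.11705 + 0.04226j ; Y_{8,7}(Ω₂) = 0.14896 - 0.04600j ; Δ = -0.01549 + 0.01168j
  [+8]  conj(Y_{8,8})(Ω₁) = 0.46847 - 0.19586j ; Y_{8,8}(Ω₂) = 0.00490 + 0.04136j ; Δ = 0.01040 + 0.01842j
Accumulated sum 0.14261 + 0.00000j; after 4π/(2l+1) scaling, 0.10542 + 0.00000j ⇒ P_8 = 0.105420

0.105420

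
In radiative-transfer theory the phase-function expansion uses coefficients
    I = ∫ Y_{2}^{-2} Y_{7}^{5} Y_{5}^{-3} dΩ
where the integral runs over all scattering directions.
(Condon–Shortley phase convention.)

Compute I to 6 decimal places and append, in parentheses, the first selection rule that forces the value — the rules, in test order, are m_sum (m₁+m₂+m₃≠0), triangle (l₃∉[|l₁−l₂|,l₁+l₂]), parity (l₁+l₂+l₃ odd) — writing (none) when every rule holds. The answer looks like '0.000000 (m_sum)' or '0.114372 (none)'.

Rules hold: Σm=0, L=14 even, 5≤5≤9.
N = 5·15·11 = 825
Δ = 4!·0!·10!/15! = 1/15015
Racah Σ t=2..2: t=2:+1/57600 = 1/57600
⇒ 3j(2 7 5; 0 0 0)² = 21/715, sgn -1
Racah Σ t=4..4: t=4:+1/1935360 = 1/1935360
⇒ 3j(2 7 5; -2 5 -3)² = 3/91, sgn +1
4πI² = N·(3j₀)²·(3jₘ)² = 135/169
I = -1·√(0.798817/4π) = -0.25212656
No selection rule forces the value: the integral is nonzero (none).

-0.252127 (none)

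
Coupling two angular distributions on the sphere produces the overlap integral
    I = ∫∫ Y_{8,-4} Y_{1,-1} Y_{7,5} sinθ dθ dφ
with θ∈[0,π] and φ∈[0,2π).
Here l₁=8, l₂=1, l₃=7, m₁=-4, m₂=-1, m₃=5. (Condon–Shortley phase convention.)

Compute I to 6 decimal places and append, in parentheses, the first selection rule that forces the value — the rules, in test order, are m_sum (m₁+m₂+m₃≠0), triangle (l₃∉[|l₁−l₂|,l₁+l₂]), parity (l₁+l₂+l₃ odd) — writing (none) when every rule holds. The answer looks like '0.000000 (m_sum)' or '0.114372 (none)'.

Checks pass: Σm=0; 16 even; l₃=7∈[7,9].
(2·8+1)(2·1+1)(2·7+1) = 765
Δ: 2! 14! 0! / 17! → 1/2040
sum: t=1:−1/25401600 = -1/25401600
3j²(8 1 7; 0 0 0) = Δ·Π!·Σ² = 8/255  (sign +1)
sum: t=0:+1/1916006400 = 1/1916006400
3j²(8 1 7; -4 -1 5) = Δ·Π!·Σ² = 1/340  (sign +1)
combine: 4πI² = 765·8/255·1/340 = 6/85
take √, sign +1: I = 0.07494820
No selection rule forces the value: the integral is nonzero (none).

0.074948 (none)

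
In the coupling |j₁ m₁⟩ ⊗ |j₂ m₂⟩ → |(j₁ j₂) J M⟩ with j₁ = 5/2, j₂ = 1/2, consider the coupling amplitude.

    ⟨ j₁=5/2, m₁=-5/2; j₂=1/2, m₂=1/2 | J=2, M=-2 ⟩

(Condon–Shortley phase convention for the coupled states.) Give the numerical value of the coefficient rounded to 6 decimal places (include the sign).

-0.912871

j₁+j₂−J=1  J+j₁−j₂=4  J−j₁+j₂=0  j₁+j₂+J+1=6
(j₁±m₁, j₂±m₂, J±M) = (0,5,1,0,0,4)
P² = 480
sum k=1..1:
  [1] −1/24 = -1/24
S = -1/24
C² = P²·S² = 5/6 ; C = -0.912871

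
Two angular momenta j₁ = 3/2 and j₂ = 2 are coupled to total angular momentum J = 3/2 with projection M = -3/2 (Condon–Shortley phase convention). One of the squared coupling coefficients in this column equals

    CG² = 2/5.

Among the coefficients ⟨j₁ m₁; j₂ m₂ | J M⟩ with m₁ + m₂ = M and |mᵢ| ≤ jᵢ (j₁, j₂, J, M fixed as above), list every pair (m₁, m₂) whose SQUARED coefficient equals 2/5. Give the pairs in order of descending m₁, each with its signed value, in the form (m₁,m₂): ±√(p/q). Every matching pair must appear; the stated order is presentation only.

Admissible pairs with m₁+m₂ = M = -3/2: (-3/2,0), (-1/2,-1), (1/2,-2)
  (m₁,m₂)=(1/2,-2): CG² = 2/5, CG = +√(2/5)   ← matches the target
  (m₁,m₂)=(-1/2,-1): CG² = 2/5, CG = −√(2/5)   ← matches the target
  (m₁,m₂)=(-3/2,0): CG² = 1/5, CG = +√(1/5)
Pairs with CG² = 2/5: (1/2,-2): +√(2/5); (-1/2,-1): −√(2/5)

(1/2,-2): +√(2/5); (-1/2,-1): −√(2/5)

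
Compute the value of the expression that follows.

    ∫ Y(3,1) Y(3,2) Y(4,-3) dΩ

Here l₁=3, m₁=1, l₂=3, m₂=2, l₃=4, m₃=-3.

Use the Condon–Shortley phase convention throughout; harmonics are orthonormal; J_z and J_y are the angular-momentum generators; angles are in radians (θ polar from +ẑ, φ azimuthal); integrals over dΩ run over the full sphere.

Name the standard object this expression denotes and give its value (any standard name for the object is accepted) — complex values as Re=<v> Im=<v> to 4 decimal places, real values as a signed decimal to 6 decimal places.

This is a Gaunt coefficient — the integral of a triple product of spherical harmonics over the sphere.
Rules hold: Σm=0, L=10 even, 0≤4≤6.
N = 7·7·9 = 441
Δ = 2!·4!·4!/11! = 1/34650
Racah Σ t=0..2: t=0:+1/72 t=1:−1/16 t=2:+1/72 = -5/144
⇒ 3j(3 3 4; 0 0 0)² = 2/77, sgn -1
Racah Σ t=1..2: t=1:−1/144 t=2:+1/288 = -1/288
⇒ 3j(3 3 4; 1 2 -3)² = 1/99, sgn +1
4πI² = N·(3j₀)²·(3jₘ)² = 14/121
I = -1·√(0.115702/4π) = -0.09595473

Gaunt coefficient, -0.095955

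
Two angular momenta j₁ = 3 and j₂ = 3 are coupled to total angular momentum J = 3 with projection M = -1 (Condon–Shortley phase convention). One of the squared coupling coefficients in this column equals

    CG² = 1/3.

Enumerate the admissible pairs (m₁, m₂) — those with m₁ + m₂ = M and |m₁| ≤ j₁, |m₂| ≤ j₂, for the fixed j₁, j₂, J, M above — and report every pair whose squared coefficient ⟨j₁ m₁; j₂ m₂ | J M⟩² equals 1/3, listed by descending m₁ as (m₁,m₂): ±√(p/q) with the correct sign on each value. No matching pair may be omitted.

Admissible pairs with m₁+m₂ = M = -1: (-3,2), (-2,1), (-1,0), (0,-1), (1,-2), (2,-3)
  (m₁,m₂)=(2,-3): CG² = 1/3, CG = +√(1/3)   ← matches the target
  (m₁,m₂)=(1,-2): CG² = 0/1, CG = 0
  (m₁,m₂)=(0,-1): CG² = 1/6, CG = −√(1/6)
  (m₁,m₂)=(-1,0): CG² = 1/6, CG = +√(1/6)
  (m₁,m₂)=(-2,1): CG² = 0/1, CG = 0
  (m₁,m₂)=(-3,2): CG² = 1/3, CG = −√(1/3)   ← matches the target
Pairs with CG² = 1/3: (2,-3): +√(1/3); (-3,2): −√(1/3)

(2,-3): +√(1/3); (-3,2): −√(1/3)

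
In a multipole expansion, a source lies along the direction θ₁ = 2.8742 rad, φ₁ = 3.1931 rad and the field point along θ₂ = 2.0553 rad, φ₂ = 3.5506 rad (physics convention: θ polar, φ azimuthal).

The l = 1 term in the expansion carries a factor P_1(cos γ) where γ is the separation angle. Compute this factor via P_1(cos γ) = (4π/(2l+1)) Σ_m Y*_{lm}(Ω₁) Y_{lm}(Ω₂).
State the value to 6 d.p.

0.668242

Summing Y*_{l m}(θ₁,φ₁)·Y_{l m}(θ₂,φ₂) over m ∈ [−1, 1]; prefactor 4π/(2·1+1) = 4.188790:
  m=-1: Y*=-0.091165-0.004700i  Y=-0.280512+0.121588i  product +0.026144-0.009766i
  m=+0: Y*=-0.471239-0.000000i  Y=-0.227576+0.000000i  product +0.107243+0.000000i
  m=+1: Y*=+0.091165-0.004700i  Y=+0.280512+0.121588i  product +0.026144+0.009766i
Total Σ_m = +0.159531+0.000000i. Multiply by 4.188790: +0.668242+0.000000i. P_1(cos γ) = 0.668242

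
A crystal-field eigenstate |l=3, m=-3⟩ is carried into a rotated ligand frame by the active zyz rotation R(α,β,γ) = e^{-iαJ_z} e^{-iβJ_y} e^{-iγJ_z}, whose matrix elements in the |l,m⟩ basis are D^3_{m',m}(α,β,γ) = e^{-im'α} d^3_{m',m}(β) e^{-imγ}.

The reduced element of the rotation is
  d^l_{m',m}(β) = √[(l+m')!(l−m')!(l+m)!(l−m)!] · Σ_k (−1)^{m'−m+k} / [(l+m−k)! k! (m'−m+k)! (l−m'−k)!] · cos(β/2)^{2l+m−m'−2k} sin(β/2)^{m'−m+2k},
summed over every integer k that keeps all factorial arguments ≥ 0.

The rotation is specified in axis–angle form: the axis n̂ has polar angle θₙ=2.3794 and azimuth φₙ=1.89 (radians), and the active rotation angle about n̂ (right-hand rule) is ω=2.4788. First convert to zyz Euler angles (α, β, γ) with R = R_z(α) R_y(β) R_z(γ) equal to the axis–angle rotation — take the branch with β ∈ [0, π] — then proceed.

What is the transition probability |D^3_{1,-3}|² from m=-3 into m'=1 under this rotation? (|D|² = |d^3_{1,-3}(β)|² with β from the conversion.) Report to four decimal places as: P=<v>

P=0.1631

Axis–angle → zyz. n̂ = (sinθₙcosφₙ, sinθₙsinφₙ, cosθₙ) = (-0.216689, +0.655628, -0.723324), ω = 2.4788.
R = I cosω + sinω [n̂]ₓ + (1−cosω) n̂n̂ᵀ gives
  R = [-0.704310, +0.191020, +0.683710; -0.699132, -0.019588, -0.714724; -0.123134, -0.981391, +0.147345]
β = atan2(√(R₁₃²+R₂₃²), R₃₃) = 1.422913; α = atan2(R₂₃, R₁₃) mod 2π = 5.475613; γ = atan2(R₃₂, −R₃₁) mod 2π = 4.837205
First d^3_{1,-3}(β=1.4229), then the phase factors e^{-i(1)α} and e^{-i(-3)γ}:
Half-angle: c=0.757412, s=0.652938. N=√(24·2·1·720)=185.903201
k∈{0} keeps every argument non-negative
  k=0: (−1)^4·185.9032/(48)·0.7574^2·0.6529^4 = +0.403828
d^3_{1,-3}(1.4229) = +0.403828
|D^3_{1,-3}|² = |d^3_{1,-3}(β)|² = (+0.403828)² = 0.163077 (the z-rotation phases have unit modulus)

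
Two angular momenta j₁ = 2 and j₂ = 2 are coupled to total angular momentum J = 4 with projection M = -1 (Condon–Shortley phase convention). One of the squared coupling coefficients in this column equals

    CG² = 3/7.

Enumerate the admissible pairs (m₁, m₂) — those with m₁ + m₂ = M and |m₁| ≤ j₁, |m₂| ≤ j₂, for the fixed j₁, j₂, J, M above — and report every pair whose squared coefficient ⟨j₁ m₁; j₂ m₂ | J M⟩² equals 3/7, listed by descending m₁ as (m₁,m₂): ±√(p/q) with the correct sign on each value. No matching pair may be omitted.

(0,-1): +√(3/7); (-1,0): +√(3/7)

Admissible pairs with m₁+m₂ = M = -1: (-2,1), (-1,0), (0,-1), (1,-2)
  (m₁,m₂)=(1,-2): CG² = 1/14, CG = +√(1/14)
  (m₁,m₂)=(0,-1): CG² = 3/7, CG = +√(3/7)   ← matches the target
  (m₁,m₂)=(-1,0): CG² = 3/7, CG = +√(3/7)   ← matches the target
  (m₁,m₂)=(-2,1): CG² = 1/14, CG = +√(1/14)
Pairs with CG² = 3/7: (0,-1): +√(3/7); (-1,0): +√(3/7)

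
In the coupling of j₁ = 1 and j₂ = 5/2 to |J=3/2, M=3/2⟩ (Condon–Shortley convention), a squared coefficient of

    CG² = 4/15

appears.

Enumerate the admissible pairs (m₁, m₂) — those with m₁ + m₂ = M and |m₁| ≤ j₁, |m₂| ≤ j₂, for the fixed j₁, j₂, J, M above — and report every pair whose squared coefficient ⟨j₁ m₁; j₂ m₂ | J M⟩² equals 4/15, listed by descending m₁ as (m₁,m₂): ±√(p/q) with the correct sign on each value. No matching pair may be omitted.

(0,3/2): −√(4/15)

Admissible pairs with m₁+m₂ = M = 3/2: (-1,5/2), (0,3/2), (1,1/2)
  (m₁,m₂)=(1,1/2): CG² = 1/15, CG = +√(1/15)
  (m₁,m₂)=(0,3/2): CG² = 4/15, CG = −√(4/15)   ← matches the target
  (m₁,m₂)=(-1,5/2): CG² = 2/3, CG = +√(2/3)
Pairs with CG² = 4/15: (0,3/2): −√(4/15)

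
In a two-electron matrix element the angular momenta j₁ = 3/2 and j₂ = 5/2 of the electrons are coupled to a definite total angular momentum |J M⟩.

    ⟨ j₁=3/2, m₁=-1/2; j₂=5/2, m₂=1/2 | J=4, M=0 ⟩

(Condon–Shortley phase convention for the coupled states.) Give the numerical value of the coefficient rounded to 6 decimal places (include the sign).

√[9·0!3!5!/9! · 1!2!3!2!4!4!] = √(1728/7)
  +(−1)^0/∏(0,0,2,3,1,2)! = 1/24  (running 1/24)
⟨..|..⟩ = √(1728/7)·(1/24) = +0.654654

+√(3/7) ≈ +0.654654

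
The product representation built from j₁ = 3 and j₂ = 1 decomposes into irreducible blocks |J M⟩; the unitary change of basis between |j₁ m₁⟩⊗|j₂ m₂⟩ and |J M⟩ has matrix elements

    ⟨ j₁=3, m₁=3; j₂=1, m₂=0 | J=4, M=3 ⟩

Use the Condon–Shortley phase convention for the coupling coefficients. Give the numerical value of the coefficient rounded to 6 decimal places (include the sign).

j₁+j₂−J=0  J+j₁−j₂=6  J−j₁+j₂=2  j₁+j₂+J+1=9
(j₁±m₁, j₂±m₂, J±M) = (6,0,1,1,7,1)
P² = 129600
sum k=0..0:
  [0] +1/720 = 1/720
S = 1/720
C² = P²·S² = 1/4 ; C = +0.500000

+0.500000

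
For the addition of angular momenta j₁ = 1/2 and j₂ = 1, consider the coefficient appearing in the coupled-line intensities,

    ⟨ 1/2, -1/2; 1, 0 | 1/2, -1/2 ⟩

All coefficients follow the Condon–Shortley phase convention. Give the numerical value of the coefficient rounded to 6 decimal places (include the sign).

triangle: 1!·0!·1!/3! = 1/6
(j±m)!: 0!·1!·1!·1!·0!·1! = 1
prefactor² = (2J+1)·Δ·N² = 1/3
  k=1: −1/(1!·0!·0!·0!·0!·1!) = -1
Σ = -1  ⇒  CG² = 1/3·(-1)² = 1/3
CG = −√(1/3) = -0.577350

−√(1/3) = -0.577350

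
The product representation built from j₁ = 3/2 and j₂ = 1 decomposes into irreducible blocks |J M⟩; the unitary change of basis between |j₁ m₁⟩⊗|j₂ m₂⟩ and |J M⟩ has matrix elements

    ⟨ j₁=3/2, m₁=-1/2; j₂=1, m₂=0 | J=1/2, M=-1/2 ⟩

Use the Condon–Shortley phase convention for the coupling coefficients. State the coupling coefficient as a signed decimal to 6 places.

−√(1/3) ≈ -0.577350

triangle: 2!*1!*0!/4! = 2/24
(j±m)!: 1!*2!*1!*1!*0!*1! = 2
prefactor² = (2J+1)*Δ*N² = 1/3
  k=1: −1/(1!*1!*1!*0!*0!*0!) = -1
Σ = -1  ⇒  CG² = 1/3*(-1)² = 1/3
CG = −√(1/3) = -0.577350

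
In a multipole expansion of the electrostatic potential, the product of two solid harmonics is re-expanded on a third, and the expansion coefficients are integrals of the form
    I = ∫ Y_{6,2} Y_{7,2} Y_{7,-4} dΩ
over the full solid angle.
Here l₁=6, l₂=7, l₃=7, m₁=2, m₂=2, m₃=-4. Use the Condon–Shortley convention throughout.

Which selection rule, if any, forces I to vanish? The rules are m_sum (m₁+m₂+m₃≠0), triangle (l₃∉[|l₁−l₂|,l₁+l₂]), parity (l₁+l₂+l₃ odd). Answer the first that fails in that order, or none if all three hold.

none

Σmᵢ = 0  ✓
l₃∈[|l₁−l₂|,l₁+l₂]=[1,13], have l₃=7  ✓
Σlᵢ = 20 ⇒ even  ✓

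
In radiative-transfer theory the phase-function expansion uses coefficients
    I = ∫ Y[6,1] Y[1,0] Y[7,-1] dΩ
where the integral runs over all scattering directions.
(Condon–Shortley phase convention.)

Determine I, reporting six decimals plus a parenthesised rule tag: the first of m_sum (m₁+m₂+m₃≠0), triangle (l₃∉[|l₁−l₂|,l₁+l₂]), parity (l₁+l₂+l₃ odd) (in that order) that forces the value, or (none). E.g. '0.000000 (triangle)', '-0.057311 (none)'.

-0.242415 (none)

Checks pass: Σm=0; 14 even; l₃=7∈[5,7].
(2·6+1)(2·1+1)(2·7+1) = 585
Δ: 0! 12! 2! / 15! → 1/1365
sum: t=0:+1/518400 = 1/518400
3j²(6 1 7; 0 0 0) = Δ·Π!·Σ² = 7/195  (sign -1)
sum: t=0:+1/604800 = 1/604800
3j²(6 1 7; 1 0 -1) = Δ·Π!·Σ² = 16/455  (sign +1)
combine: 4πI² = 585·7/195·16/455 = 48/65
take √, sign -1: I = -0.24241473
No selection rule forces the value: the integral is nonzero (none).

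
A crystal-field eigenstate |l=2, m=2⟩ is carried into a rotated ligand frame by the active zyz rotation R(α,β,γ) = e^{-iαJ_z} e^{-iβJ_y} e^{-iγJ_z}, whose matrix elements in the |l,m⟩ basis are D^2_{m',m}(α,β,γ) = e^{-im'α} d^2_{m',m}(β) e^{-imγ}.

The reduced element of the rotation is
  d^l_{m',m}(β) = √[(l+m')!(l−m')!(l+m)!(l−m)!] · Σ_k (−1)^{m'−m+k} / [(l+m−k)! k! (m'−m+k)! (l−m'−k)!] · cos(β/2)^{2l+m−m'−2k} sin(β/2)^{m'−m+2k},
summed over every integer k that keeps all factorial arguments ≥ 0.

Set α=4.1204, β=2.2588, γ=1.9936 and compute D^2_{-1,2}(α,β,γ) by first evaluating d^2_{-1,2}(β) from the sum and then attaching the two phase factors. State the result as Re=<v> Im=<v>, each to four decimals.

Re=0.6259 Im=0.0839

D^2_{-1,2}(4.1204,2.2588,1.9936) = e^{-i·-1·4.1204}·d^2_{-1,2}(2.2588)·e^{-i·2·1.9936}. Compute d first:
With c≡cos(β/2)=0.427202 and s≡sin(β/2)=0.904156, N=[1·6·24·1]^{1/2}=12.000000
The bounds max(0,m−m')=3 and min(l+m,l−m')=3 give 1 term
  k=3: (−1)^0·12.0000/(6)·0.4272^1·0.9042^3 = +0.631530
d^2_{-1,2}(2.2588) = +0.631530
Attach z-rotation phases: D = e^{-i(-1)(4.1204)}·(+0.631530)·e^{-i(2)(1.9936)} = +0.625936+0.083871i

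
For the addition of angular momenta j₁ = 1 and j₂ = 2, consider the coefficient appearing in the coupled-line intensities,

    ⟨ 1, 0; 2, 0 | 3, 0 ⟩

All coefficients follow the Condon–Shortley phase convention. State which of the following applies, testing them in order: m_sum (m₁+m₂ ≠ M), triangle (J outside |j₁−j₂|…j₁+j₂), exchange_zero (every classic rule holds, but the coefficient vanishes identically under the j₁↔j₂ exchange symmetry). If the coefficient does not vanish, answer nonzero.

m-sum: m₁+m₂ = 0+0 = 0, M = 0  ✓
triangle: |j₁−j₂| = 1 ≤ J = 3 ≤ j₁+j₂ = 3  ✓
exchange: j₁≠j₂ or m₁≠m₂ — the exchange symmetry imposes no constraint here
value check: CG = +√(3/5) = +0.774597 ≠ 0

nonzero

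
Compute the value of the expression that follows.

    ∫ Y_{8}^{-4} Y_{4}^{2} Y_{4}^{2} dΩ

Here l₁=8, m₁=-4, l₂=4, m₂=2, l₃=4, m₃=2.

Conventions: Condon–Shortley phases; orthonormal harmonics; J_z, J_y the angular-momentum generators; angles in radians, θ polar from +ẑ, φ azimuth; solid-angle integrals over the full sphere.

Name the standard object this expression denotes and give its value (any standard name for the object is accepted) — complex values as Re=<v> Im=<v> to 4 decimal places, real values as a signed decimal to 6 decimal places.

This is a Gaunt coefficient — the integral of a triple product of spherical harmonics over the sphere.
Rules hold: Σm=0, L=16 even, 4≤4≤12.
N = 17·9·9 = 1377
Δ = 8!·8!·0!/17! = 1/218790
Racah Σ t=4..4: t=4:+1/331776 = 1/331776
⇒ 3j(8 4 4; 0 0 0)² = 490/21879, sgn +1
Racah Σ t=6..6: t=6:+1/2073600 = 1/2073600
⇒ 3j(8 4 4; -4 2 2)² = 28/1105, sgn +1
4πI² = N·(3j₀)²·(3jₘ)² = 24696/31603
I = +1·√(0.781445/4π) = 0.24937001

Gaunt coefficient, +0.249370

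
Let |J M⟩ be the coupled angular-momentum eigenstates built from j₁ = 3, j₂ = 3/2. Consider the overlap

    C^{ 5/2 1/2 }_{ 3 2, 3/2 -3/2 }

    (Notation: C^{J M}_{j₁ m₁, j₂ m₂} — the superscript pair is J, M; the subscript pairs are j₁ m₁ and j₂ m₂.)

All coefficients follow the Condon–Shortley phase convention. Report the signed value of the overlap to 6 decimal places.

+√(3/7) ≈ +0.654654

√[6·2!4!1!/8! · 5!1!0!3!3!2!] = √(432/7)
  +(−1)^0/∏(0,2,1,0,3,1)! = 1/12  (running 1/12)
⟨..|..⟩ = √(432/7)·(1/12) = +0.654654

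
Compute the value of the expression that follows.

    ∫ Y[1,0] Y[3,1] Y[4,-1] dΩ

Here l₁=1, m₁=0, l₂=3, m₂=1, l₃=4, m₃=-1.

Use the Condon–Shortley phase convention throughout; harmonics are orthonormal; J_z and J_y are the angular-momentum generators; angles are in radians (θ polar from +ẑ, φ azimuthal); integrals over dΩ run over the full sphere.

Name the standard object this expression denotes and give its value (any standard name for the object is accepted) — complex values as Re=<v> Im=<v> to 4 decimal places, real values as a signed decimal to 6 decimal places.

Gaunt coefficient, -0.238414

This is a Gaunt coefficient — the integral of a triple product of spherical harmonics over the sphere.
Rules hold: Σm=0, L=8 even, 2≤4≤4.
N = 3·7·9 = 189
Δ = 0!·2!·6!/9! = 1/252
Racah Σ t=0..0: t=0:+1/36 = 1/36
⇒ 3j(1 3 4; 0 0 0)² = 4/63, sgn +1
Racah Σ t=0..0: t=0:+1/48 = 1/48
⇒ 3j(1 3 4; 0 1 -1)² = 5/84, sgn -1
4πI² = N·(3j₀)²·(3jₘ)² = 5/7
I = -1·√(0.714286/4π) = -0.23841361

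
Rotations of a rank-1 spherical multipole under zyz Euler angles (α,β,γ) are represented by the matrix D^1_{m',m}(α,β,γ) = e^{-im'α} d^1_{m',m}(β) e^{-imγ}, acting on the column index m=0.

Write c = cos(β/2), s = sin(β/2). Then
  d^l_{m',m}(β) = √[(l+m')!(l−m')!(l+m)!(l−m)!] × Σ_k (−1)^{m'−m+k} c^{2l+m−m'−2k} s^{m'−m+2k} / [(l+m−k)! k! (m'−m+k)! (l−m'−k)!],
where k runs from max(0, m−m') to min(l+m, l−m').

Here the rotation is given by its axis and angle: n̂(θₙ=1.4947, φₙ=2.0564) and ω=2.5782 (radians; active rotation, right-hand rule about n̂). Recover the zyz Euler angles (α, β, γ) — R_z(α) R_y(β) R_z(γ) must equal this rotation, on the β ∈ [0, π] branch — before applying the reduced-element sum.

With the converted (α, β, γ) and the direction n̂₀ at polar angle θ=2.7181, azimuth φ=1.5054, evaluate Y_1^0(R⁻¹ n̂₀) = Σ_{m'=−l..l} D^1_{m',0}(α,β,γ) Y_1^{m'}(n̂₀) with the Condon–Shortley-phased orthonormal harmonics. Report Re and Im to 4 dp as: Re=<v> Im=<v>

Axis–angle → zyz. n̂ = (sinθₙcosφₙ, sinθₙsinφₙ, cosθₙ) = (-0.465392, +0.881834, +0.076023), ω = 2.5782.
R = I cosω + sinω [n̂]ₓ + (1−cosω) n̂n̂ᵀ gives
  R = [-0.445744, -0.797969, +0.405657; -0.716768, +0.589630, +0.372264; -0.536243, -0.124828, -0.834782]
β = atan2(√(R₁₃²+R₂₃²), R₃₃) = 2.558534; α = atan2(R₂₃, R₁₃) mod 2π = 0.742498; γ = atan2(R₃₂, −R₃₁) mod 2π = 6.054476
Need the full column D^1_{m',0} for m'=−1..1 at α=0.7425, β=2.5585, γ=6.0545.
cos(β/2)=0.287417, sin(β/2)=0.957805
d^1_{-1,0}: single k=1 term ⇒ +0.389319;  D = +0.286843+0.263230i
d^1_{0,0}: k∈[0..1] ⇒ +0.082609 -0.917391 = -0.834782;  D = -0.834782+0.000000i
d^1_{1,0}: single k=0 term ⇒ -0.389319;  D = -0.286843+0.263230i
Y_1^{m'}(θ=2.7181,φ=1.5054) and Σ D·Y over m':
  (+0.2868+0.2632i)·(+0.0093-0.1417i)  (-0.8348+0.0000i)·(-0.4454+0.0000i)  (-0.2868+0.2632i)·(-0.0093-0.1417i)
Y_1^0(R⁻¹ n̂) = +0.451754+0.000000i

Re=0.4518 Im=0.0000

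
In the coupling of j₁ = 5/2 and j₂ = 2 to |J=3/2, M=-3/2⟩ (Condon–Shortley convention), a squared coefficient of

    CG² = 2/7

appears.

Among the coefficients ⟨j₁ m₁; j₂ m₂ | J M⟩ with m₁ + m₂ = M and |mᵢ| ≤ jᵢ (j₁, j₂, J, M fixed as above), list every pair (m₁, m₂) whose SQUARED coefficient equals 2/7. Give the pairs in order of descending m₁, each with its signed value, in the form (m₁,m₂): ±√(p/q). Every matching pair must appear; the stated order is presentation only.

Admissible pairs with m₁+m₂ = M = -3/2: (-5/2,1), (-3/2,0), (-1/2,-1), (1/2,-2)
  (m₁,m₂)=(1/2,-2): CG² = 4/35, CG = +√(4/35)
  (m₁,m₂)=(-1/2,-1): CG² = 9/35, CG = −√(9/35)
  (m₁,m₂)=(-3/2,0): CG² = 12/35, CG = +√(12/35)
  (m₁,m₂)=(-5/2,1): CG² = 2/7, CG = −√(2/7)   ← matches the target
Pairs with CG² = 2/7: (-5/2,1): −√(2/7)

(-5/2,1): −√(2/7)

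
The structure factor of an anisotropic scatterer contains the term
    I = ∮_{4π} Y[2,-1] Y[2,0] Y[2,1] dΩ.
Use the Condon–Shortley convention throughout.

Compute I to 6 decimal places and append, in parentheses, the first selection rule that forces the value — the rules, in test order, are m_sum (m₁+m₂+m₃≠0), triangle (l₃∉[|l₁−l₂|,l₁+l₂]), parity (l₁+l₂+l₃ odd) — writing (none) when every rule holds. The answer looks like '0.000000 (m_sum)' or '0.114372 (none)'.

-0.090112 (none)

m-sum 0 ✓  L=6 even ✓  0≤2≤4 ✓
Π(2lᵢ+1) = 5×5×5 = 125
triangle coeff Δ(2,2,2) = 1/630
Σ_t [0,2]: t=0:+1/8 t=1:−1/1 t=2:+1/8 = -3/4
(3j)²=2/35 [(2 2 2; 0 0 0)], sign=-1
Σ_t [1,2]: t=1:−1/2 t=2:+1/4 = -1/4
(3j)²=1/70 [(2 2 2; -1 0 1)], sign=+1
⇒ 4πI² = 5/49
I = (-1)√(5/49/(4π)) = -0.09011188
No selection rule forces the value: the integral is nonzero (none).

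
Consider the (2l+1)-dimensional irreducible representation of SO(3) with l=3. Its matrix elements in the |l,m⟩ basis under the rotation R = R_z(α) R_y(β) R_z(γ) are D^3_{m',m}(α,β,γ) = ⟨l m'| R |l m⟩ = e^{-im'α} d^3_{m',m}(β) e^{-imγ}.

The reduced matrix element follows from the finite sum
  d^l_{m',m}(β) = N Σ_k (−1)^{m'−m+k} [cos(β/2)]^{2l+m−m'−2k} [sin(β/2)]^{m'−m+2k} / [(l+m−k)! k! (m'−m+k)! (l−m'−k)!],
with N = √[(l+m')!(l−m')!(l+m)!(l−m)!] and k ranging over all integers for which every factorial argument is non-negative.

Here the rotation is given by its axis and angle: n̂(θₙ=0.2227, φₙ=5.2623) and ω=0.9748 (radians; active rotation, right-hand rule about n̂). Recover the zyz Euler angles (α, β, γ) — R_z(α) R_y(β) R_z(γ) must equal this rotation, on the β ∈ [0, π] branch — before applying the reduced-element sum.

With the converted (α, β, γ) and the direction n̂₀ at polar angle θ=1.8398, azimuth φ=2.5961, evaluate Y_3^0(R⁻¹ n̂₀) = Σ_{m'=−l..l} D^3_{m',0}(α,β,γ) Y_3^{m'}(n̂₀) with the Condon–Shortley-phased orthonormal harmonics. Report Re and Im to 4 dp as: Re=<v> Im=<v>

Re=0.2586 Im=0.0000

Axis–angle → zyz. n̂ = (sinθₙcosφₙ, sinθₙsinφₙ, cosθₙ) = (+0.115426, -0.188302, +0.975305), ω = 0.9748.
R = I cosω + sinω [n̂]ₓ + (1−cosω) n̂n̂ᵀ gives
  R = [+0.567178, -0.816686, -0.106454; +0.797618, +0.576888, -0.176087; +0.205220, +0.014963, +0.978602]
β = atan2(√(R₁₃²+R₂₃²), R₃₃) = 0.207245; α = atan2(R₂₃, R₁₃) mod 2π = 4.168630; γ = atan2(R₃₂, −R₃₁) mod 2π = 3.068808
Need the full column D^3_{m',0} for m'=−3..3 at α=4.1686, β=0.2072, γ=3.0688.
cos(β/2)=0.994636, sin(β/2)=0.103437
d^3_{-3,0}: single k=3 term ⇒ +0.004870;  D = +0.004861-0.000294i
d^3_{-2,0}: k∈[2..3] ⇒ +0.057355 -0.000620 = +0.056735;  D = -0.026364+0.050237i
d^3_{-1,0}: k∈[1..3] ⇒ +0.348809 -0.011317 +0.000041 = +0.337533;  D = -0.174625-0.288851i
d^3_{0,0}: k∈[0..3] ⇒ +0.968244 -0.094244 +0.001019 -0.000001 = +0.875019;  D = +0.875019+0.000000i
d^3_{1,0}: k∈[0..2] ⇒ -0.348809 +0.011317 -0.000041 = -0.337533;  D = +0.174625-0.288851i
d^3_{2,0}: k∈[0..1] ⇒ +0.057355 -0.000620 = +0.056735;  D = -0.026364-0.050237i
d^3_{3,0}: single k=0 term ⇒ -0.004870;  D = -0.004861-0.000294i
Y_3^{m'}(θ=1.8398,φ=2.5961) and Σ D·Y over m':
  (+0.0049-0.0003i)·(+0.0245-0.3730i)  (-0.0264+0.0502i)·(-0.1165-0.2239i)  (-0.1746-0.2889i)·(+0.1723+0.1046i)  (+0.8750+0.0000i)·(+0.2625+0.0000i)  (+0.1746-0.2889i)·(-0.1723+0.1046i)  (-0.0264-0.0502i)·(-0.1165+0.2239i)  (-0.0049-0.0003i)·(-0.0245-0.3730i)
Y_3^0(R⁻¹ n̂) = +0.258600-0.000000i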